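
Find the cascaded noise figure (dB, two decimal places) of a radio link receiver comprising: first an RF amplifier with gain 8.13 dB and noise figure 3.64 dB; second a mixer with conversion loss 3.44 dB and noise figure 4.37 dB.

Convert to linear (a loss of L dB is a gain of −L dB): F_i = 10^(NF_i/10), G_i = 10^(G_i,dB/10)
  Stage 1: F_1 = 10^(3.64/10) = 2.312, G_1 = 10^(8.13/10) = 6.501
  Stage 2: F_2 = 10^(4.37/10) = 2.735, G_2 = 10^(−3.44/10) = 0.4529
Friis cascade:
  F = 2.312 + (2.735 − 1)/6.501 = 2.579
NF = 10 log₁₀(2.579) = 4.11 dB

4.11 dB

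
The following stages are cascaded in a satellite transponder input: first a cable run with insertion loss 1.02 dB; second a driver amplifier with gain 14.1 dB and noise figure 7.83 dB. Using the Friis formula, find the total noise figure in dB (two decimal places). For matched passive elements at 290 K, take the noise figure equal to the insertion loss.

8.85 dB

Convert to linear (a loss of L dB is a gain of −L dB): F_i = 10^(NF_i/10), G_i = 10^(G_i,dB/10)
  Stage 1: F_1 = 10^(1.02/10) = 1.265, G_1 = 10^(−1.02/10) = 0.7907
  Stage 2: F_2 = 10^(7.83/10) = 6.067, G_2 = 10^(14.1/10) = 25.70
Friis cascade:
  F = 1.265 + (6.067 − 1)/0.7907 = 7.674
NF = 10 log₁₀(7.674) = 8.85 dB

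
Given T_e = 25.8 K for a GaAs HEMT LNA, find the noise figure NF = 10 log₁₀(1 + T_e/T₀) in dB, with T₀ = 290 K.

F = 1 + T_e/T₀ = 1 + 25.8/290 = 1.08897
NF = 10 log₁₀(1.08897) = 0.370 dB

0.370 dB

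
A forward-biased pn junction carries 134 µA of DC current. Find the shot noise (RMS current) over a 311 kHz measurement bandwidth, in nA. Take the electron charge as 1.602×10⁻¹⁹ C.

I_n = √(2qI·B)
2qI·B = 2 × 1.602×10⁻¹⁹ × 1.34×10⁻⁴ × 3.11×10⁵ = 1.34×10⁻¹⁷ A²
I_n = √(1.34×10⁻¹⁷) = 3.65×10⁻⁹ A = 3.65 nA

3.65 nA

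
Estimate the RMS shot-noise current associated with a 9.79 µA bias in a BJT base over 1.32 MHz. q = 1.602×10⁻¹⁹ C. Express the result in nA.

I_n = √(2qI·B)
2qI·B = 2 × 1.602×10⁻¹⁹ × 9.79×10⁻⁶ × 1.32×10⁶ = 4.14×10⁻¹⁸ A²
I_n = √(4.14×10⁻¹⁸) = 2.03×10⁻⁹ A = 2.03 nA

2.03 nA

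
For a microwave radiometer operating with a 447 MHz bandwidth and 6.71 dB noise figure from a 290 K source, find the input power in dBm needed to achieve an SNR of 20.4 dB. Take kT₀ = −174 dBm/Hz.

−60.4 dBm

Sensitivity = −174 + 10 log₁₀(B) + NF + SNR_min
= −174 + 86.5 + 6.71 + 20.4
= −60.39 dBm → −60.4 dBm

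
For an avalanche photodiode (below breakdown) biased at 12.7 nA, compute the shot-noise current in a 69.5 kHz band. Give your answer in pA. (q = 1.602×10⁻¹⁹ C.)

16.8 pA

I_n = √(2qI·B)
2qI·B = 2 × 1.602×10⁻¹⁹ × 1.27×10⁻⁸ × 6.95×10⁴ = 2.83×10⁻²² A²
I_n = √(2.83×10⁻²²) = 1.68×10⁻¹¹ A = 16.8 pA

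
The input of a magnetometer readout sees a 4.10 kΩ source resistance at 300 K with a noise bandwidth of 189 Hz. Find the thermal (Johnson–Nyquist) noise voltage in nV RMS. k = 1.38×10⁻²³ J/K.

113 nV

V_n = √(4kTRB)
4kTRB = 4 × 1.38×10⁻²³ × 300 × 4.10×10³ × 1.89×10² = 1.28×10⁻¹⁴ V²
V_n = √(1.28×10⁻¹⁴) = 1.13×10⁻⁷ V = 113 nV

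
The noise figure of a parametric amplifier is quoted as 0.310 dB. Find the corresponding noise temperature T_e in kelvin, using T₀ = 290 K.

21.5 K

F = 10^(0.310/10) = 1.07399
T_e = (F − 1)·T₀ = (1.07399 − 1) × 290 = 21.5 K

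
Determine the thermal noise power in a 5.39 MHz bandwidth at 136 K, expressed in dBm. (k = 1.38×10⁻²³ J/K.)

P_n = kTB = 1.38×10⁻²³ × 136 × 5.39×10⁶ = 1.01×10⁻¹⁴ W
In dBm: 10 log₁₀(1.01×10⁻¹⁴ / 10⁻³) = −109.9 dBm

−109.9 dBm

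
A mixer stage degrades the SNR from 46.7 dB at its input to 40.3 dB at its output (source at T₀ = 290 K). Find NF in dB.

NF (dB) = SNR_in(dB) − SNR_out(dB) when the source is at T₀
NF = 46.7 − 40.3 = 6.4 dB

6.4 dB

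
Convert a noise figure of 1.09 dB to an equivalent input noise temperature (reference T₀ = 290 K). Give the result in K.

F = 10^(1.09/10) = 1.28529
T_e = (F − 1)·T₀ = (1.28529 − 1) × 290 = 82.7 K

82.7 K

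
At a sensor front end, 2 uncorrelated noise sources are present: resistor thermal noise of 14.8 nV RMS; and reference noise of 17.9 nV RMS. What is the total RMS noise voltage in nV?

23.2 nV

Uncorrelated sources add in power (mean-square): V_tot = √(ΣV_i²)
V_tot = √[(1.48×10⁻⁸)² + (1.79×10⁻⁸)²] = 2.32×10⁻⁸ V = 23.2 nV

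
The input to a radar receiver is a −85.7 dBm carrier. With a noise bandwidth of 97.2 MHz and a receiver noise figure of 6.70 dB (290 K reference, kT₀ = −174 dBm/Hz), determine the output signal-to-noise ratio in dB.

Noise floor: N = −174 + 10 log₁₀(B) + NF
10 log₁₀(9.72×10⁷) = 79.88 dB
N = −174 + 79.88 + 6.70 = −87.42 dBm
SNR = P_sig − N = −85.7 − (−87.42) = 1.72 dB → 1.7 dB

1.7 dB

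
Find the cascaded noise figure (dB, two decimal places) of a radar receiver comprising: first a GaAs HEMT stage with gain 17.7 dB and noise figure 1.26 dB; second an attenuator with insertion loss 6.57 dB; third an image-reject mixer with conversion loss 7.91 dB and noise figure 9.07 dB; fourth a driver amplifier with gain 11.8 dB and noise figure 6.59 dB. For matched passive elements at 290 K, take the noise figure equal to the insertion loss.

5.61 dB

Convert to linear (a loss of L dB is a gain of −L dB): F_i = 10^(NF_i/10), G_i = 10^(G_i,dB/10)
  Stage 1: F_1 = 10^(1.26/10) = 1.337, G_1 = 10^(17.7/10) = 58.88
  Stage 2: F_2 = 10^(6.57/10) = 4.539, G_2 = 10^(−6.57/10) = 0.2203
  Stage 3: F_3 = 10^(9.07/10) = 8.072, G_3 = 10^(−7.91/10) = 0.1618
  Stage 4: F_4 = 10^(6.59/10) = 4.560, G_4 = 10^(11.8/10) = 15.14
Friis cascade:
  F = 1.337 + (4.539 − 1)/58.88 + (8.072 − 1)/12.97 + (4.560 − 1)/2.099 = 3.638
NF = 10 log₁₀(3.638) = 5.61 dB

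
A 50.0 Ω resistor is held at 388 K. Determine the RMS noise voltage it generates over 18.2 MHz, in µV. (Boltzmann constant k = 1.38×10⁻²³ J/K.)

4.41 µV

V_n = √(4kTRB)
4kTRB = 4 × 1.38×10⁻²³ × 388 × 5.00×10¹ × 1.82×10⁷ = 1.95×10⁻¹¹ V²
V_n = √(1.95×10⁻¹¹) = 4.41×10⁻⁶ V = 4.41 µV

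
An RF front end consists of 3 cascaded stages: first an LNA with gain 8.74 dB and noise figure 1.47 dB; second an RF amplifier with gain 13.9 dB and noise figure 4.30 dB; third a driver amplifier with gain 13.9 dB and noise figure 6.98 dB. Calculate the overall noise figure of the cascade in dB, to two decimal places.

Convert to linear (a loss of L dB is a gain of −L dB): F_i = 10^(NF_i/10), G_i = 10^(G_i,dB/10)
  Stage 1: F_1 = 10^(1.47/10) = 1.403, G_1 = 10^(8.74/10) = 7.482
  Stage 2: F_2 = 10^(4.30/10) = 2.692, G_2 = 10^(13.9/10) = 24.55
  Stage 3: F_3 = 10^(6.98/10) = 4.989, G_3 = 10^(13.9/10) = 24.55
Friis cascade:
  F = 1.403 + (2.692 − 1)/7.482 + (4.989 − 1)/183.7 = 1.651
NF = 10 log₁₀(1.651) = 2.18 dB

2.18 dB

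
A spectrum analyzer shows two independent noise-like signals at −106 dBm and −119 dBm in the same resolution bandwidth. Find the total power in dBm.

−105.8 dBm

Convert to linear, add, convert back:
P₁ = 2.51×10⁻¹⁴ W, P₂ = 1.26×10⁻¹⁵ W
P_tot = 2.64×10⁻¹⁴ W → 10 log₁₀(P_tot / 10⁻³) = −105.8 dBm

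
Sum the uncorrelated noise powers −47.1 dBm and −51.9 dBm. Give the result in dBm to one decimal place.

Convert to linear, add, convert back:
P₁ = 1.95×10⁻⁸ W, P₂ = 6.46×10⁻⁹ W
P_tot = 2.60×10⁻⁸ W → 10 log₁₀(P_tot / 10⁻³) = −45.9 dBm

−45.9 dBm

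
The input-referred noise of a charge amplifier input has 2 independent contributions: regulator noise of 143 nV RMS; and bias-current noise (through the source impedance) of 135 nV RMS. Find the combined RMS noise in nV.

197 nV

Uncorrelated sources add in power (mean-square): V_tot = √(ΣV_i²)
V_tot = √[(1.43×10⁻⁷)² + (1.35×10⁻⁷)²] = 1.97×10⁻⁷ V = 197 nV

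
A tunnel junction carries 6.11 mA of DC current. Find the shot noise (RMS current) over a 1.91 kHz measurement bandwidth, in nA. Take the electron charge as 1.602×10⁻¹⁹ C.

1.93 nA

I_n = √(2qI·B)
2qI·B = 2 × 1.602×10⁻¹⁹ × 6.11×10⁻³ × 1.91×10³ = 3.74×10⁻¹⁸ A²
I_n = √(3.74×10⁻¹⁸) = 1.93×10⁻⁹ A = 1.93 nA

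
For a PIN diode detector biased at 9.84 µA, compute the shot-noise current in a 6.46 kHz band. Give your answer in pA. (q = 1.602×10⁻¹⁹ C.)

I_n = √(2qI·B)
2qI·B = 2 × 1.602×10⁻¹⁹ × 9.84×10⁻⁶ × 6.46×10³ = 2.04×10⁻²⁰ A²
I_n = √(2.04×10⁻²⁰) = 1.43×10⁻¹⁰ A = 143 pA

143 pA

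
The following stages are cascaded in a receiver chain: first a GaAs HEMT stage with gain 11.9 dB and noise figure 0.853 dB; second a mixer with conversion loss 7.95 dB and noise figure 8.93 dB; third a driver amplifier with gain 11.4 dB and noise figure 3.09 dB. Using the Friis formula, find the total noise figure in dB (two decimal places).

3.17 dB

Convert to linear (a loss of L dB is a gain of −L dB): F_i = 10^(NF_i/10), G_i = 10^(G_i,dB/10)
  Stage 1: F_1 = 10^(0.853/10) = 1.217, G_1 = 10^(11.9/10) = 15.49
  Stage 2: F_2 = 10^(8.93/10) = 7.816, G_2 = 10^(−7.95/10) = 0.1603
  Stage 3: F_3 = 10^(3.09/10) = 2.037, G_3 = 10^(11.4/10) = 13.80
Friis cascade:
  F = 1.217 + (7.816 − 1)/15.49 + (2.037 − 1)/2.483 = 2.075
NF = 10 log₁₀(2.075) = 3.17 dB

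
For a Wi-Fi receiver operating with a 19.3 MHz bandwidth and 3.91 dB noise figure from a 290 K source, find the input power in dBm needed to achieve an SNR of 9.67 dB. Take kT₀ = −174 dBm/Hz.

−87.6 dBm

Sensitivity = −174 + 10 log₁₀(B) + NF + SNR_min
= −174 + 72.86 + 3.91 + 9.67
= −87.56 dBm → −87.6 dBm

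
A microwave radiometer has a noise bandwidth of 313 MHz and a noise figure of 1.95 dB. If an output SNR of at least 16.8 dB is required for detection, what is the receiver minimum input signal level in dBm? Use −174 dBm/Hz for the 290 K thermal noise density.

−70.3 dBm

Sensitivity = −174 + 10 log₁₀(B) + NF + SNR_min
= −174 + 84.96 + 1.95 + 16.8
= −70.29 dBm → −70.3 dBm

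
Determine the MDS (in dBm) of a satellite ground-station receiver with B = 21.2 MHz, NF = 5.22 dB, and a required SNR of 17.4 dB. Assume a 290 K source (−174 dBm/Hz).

−78.1 dBm

Sensitivity = −174 + 10 log₁₀(B) + NF + SNR_min
= −174 + 73.26 + 5.22 + 17.4
= −78.12 dBm → −78.1 dBm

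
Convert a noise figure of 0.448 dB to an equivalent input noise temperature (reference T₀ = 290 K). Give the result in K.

31.5 K

F = 10^(0.448/10) = 1.10866
T_e = (F − 1)·T₀ = (1.10866 − 1) × 290 = 31.5 K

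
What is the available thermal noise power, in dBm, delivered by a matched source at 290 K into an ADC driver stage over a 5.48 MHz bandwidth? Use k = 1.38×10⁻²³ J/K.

−106.6 dBm

P_n = kTB = 1.38×10⁻²³ × 290 × 5.48×10⁶ = 2.19×10⁻¹⁴ W
In dBm: 10 log₁₀(2.19×10⁻¹⁴ / 10⁻³) = −106.6 dBm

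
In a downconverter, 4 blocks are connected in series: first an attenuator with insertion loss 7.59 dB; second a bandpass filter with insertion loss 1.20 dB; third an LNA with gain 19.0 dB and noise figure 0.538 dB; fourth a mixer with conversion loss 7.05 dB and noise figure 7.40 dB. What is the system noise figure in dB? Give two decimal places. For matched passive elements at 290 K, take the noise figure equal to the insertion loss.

9.54 dB

Convert to linear (a loss of L dB is a gain of −L dB): F_i = 10^(NF_i/10), G_i = 10^(G_i,dB/10)
  Stage 1: F_1 = 10^(7.59/10) = 5.741, G_1 = 10^(−7.59/10) = 0.1742
  Stage 2: F_2 = 10^(1.20/10) = 1.318, G_2 = 10^(−1.20/10) = 0.7586
  Stage 3: F_3 = 10^(0.538/10) = 1.132, G_3 = 10^(19.0/10) = 79.43
  Stage 4: F_4 = 10^(7.40/10) = 5.495, G_4 = 10^(−7.05/10) = 0.1972
Friis cascade:
  F = 5.741 + (1.318 − 1)/0.1742 + (1.132 − 1)/0.1321 + (5.495 − 1)/10.50 = 8.995
NF = 10 log₁₀(8.995) = 9.54 dB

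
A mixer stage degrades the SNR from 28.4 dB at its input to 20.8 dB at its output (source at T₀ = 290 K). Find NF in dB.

7.6 dB

NF (dB) = SNR_in(dB) − SNR_out(dB) when the source is at T₀
NF = 28.4 − 20.8 = 7.6 dB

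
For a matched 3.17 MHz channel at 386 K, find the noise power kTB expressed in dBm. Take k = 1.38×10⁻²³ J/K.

P_n = kTB = 1.38×10⁻²³ × 386 × 3.17×10⁶ = 1.69×10⁻¹⁴ W
In dBm: 10 log₁₀(1.69×10⁻¹⁴ / 10⁻³) = −107.7 dBm

−107.7 dBm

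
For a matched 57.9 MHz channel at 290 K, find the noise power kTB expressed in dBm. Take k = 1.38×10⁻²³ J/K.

−96.4 dBm

P_n = kTB = 1.38×10⁻²³ × 290 × 5.79×10⁷ = 2.32×10⁻¹³ W
In dBm: 10 log₁₀(2.32×10⁻¹³ / 10⁻³) = −96.4 dBm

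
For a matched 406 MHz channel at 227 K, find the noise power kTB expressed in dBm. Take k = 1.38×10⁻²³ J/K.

P_n = kTB = 1.38×10⁻²³ × 227 × 4.06×10⁸ = 1.27×10⁻¹² W
In dBm: 10 log₁₀(1.27×10⁻¹² / 10⁻³) = −89.0 dBm

−89.0 dBm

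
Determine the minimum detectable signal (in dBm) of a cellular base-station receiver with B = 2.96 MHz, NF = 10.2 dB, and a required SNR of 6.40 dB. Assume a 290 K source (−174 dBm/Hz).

Sensitivity = −174 + 10 log₁₀(B) + NF + SNR_min
= −174 + 64.71 + 10.2 + 6.40
= −92.69 dBm → −92.7 dBm

−92.7 dBm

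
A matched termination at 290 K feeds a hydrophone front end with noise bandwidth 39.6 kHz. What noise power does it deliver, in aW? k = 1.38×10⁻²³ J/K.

P_n = kTB = 1.38×10⁻²³ × 290 × 3.96×10⁴ = 1.58×10⁻¹⁶ W = 158 aW

158 aW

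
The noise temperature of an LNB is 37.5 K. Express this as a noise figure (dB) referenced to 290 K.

0.528 dB

F = 1 + T_e/T₀ = 1 + 37.5/290 = 1.12931
NF = 10 log₁₀(1.12931) = 0.528 dB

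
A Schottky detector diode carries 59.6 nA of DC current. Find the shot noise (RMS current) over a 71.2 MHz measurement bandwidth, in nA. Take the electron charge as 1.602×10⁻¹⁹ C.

1.17 nA

I_n = √(2qI·B)
2qI·B = 2 × 1.602×10⁻¹⁹ × 5.96×10⁻⁸ × 7.12×10⁷ = 1.36×10⁻¹⁸ A²
I_n = √(1.36×10⁻¹⁸) = 1.17×10⁻⁹ A = 1.17 nA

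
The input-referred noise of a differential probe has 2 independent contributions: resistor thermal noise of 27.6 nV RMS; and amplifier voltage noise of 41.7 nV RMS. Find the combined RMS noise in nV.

50.0 nV

Uncorrelated sources add in power (mean-square): V_tot = √(ΣV_i²)
V_tot = √[(2.76×10⁻⁸)² + (4.17×10⁻⁸)²] = 5.00×10⁻⁸ V = 50.0 nV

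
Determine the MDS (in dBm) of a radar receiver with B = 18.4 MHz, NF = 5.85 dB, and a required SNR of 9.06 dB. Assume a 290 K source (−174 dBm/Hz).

−86.4 dBm

Sensitivity = −174 + 10 log₁₀(B) + NF + SNR_min
= −174 + 72.65 + 5.85 + 9.06
= −86.44 dBm → −86.4 dBm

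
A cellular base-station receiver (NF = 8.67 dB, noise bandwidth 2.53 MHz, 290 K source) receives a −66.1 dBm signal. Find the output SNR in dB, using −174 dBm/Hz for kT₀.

35.2 dB

Noise floor: N = −174 + 10 log₁₀(B) + NF
10 log₁₀(2.53×10⁶) = 64.03 dB
N = −174 + 64.03 + 8.67 = −101.30 dBm
SNR = P_sig − N = −66.1 − (−101.30) = 35.20 dB → 35.2 dB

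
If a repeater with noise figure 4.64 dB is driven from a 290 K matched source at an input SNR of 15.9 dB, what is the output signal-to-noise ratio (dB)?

By definition F = SNR_in/SNR_out, so in dB: SNR_out = SNR_in − NF
SNR_out = 15.9 − 4.64 = 11.26 dB

11.26 dB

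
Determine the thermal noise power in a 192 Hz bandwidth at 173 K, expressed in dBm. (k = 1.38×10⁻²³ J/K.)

−153.4 dBm

P_n = kTB = 1.38×10⁻²³ × 173 × 1.92×10² = 4.58×10⁻¹⁹ W
In dBm: 10 log₁₀(4.58×10⁻¹⁹ / 10⁻³) = −153.4 dBm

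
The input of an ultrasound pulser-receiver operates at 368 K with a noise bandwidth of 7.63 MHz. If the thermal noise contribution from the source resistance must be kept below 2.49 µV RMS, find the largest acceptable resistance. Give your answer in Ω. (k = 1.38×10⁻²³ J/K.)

40.0 Ω

Johnson–Nyquist: V_n = √(4kTRB) ⇒ R = V_n² / (4kTB)
4kTB = 4 × 1.38×10⁻²³ × 368 × 7.63×10⁶ = 1.55×10⁻¹³
R = (2.49×10⁻⁶)² / 1.55×10⁻¹³ = 4.00×10¹ Ω = 40.0 Ω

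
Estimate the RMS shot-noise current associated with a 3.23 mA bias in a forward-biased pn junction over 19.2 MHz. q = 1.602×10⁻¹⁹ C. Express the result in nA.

I_n = √(2qI·B)
2qI·B = 2 × 1.602×10⁻¹⁹ × 3.23×10⁻³ × 1.92×10⁷ = 1.99×10⁻¹⁴ A²
I_n = √(1.99×10⁻¹⁴) = 1.41×10⁻⁷ A = 141 nA

141 nA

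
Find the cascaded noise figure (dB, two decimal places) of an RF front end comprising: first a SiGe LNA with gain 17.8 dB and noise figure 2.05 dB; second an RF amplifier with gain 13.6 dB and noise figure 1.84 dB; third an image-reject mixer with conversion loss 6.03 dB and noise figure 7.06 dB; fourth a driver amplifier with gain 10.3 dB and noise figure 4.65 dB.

2.10 dB

Convert to linear (a loss of L dB is a gain of −L dB): F_i = 10^(NF_i/10), G_i = 10^(G_i,dB/10)
  Stage 1: F_1 = 10^(2.05/10) = 1.603, G_1 = 10^(17.8/10) = 60.26
  Stage 2: F_2 = 10^(1.84/10) = 1.528, G_2 = 10^(13.6/10) = 22.91
  Stage 3: F_3 = 10^(7.06/10) = 5.082, G_3 = 10^(−6.03/10) = 0.2495
  Stage 4: F_4 = 10^(4.65/10) = 2.917, G_4 = 10^(10.3/10) = 10.72
Friis cascade:
  F = 1.603 + (1.528 − 1)/60.26 + (5.082 − 1)/1380 + (2.917 − 1)/344.3 = 1.621
NF = 10 log₁₀(1.621) = 2.10 dB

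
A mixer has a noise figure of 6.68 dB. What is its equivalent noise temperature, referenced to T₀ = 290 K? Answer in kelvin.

F = 10^(6.68/10) = 4.65586
T_e = (F − 1)·T₀ = (4.65586 − 1) × 290 = 1060 K

1060 K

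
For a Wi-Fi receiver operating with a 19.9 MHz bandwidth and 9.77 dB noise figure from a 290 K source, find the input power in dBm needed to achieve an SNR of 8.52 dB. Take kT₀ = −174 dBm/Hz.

−82.7 dBm

Sensitivity = −174 + 10 log₁₀(B) + NF + SNR_min
= −174 + 72.99 + 9.77 + 8.52
= −82.72 dBm → −82.7 dBm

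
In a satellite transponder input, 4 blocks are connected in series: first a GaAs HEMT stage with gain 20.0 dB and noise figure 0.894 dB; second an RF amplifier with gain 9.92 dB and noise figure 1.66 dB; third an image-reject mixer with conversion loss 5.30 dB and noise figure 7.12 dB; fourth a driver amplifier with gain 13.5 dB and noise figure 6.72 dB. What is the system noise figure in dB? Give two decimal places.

0.97 dB

Convert to linear (a loss of L dB is a gain of −L dB): F_i = 10^(NF_i/10), G_i = 10^(G_i,dB/10)
  Stage 1: F_1 = 10^(0.894/10) = 1.229, G_1 = 10^(20.0/10) = 100.0
  Stage 2: F_2 = 10^(1.66/10) = 1.466, G_2 = 10^(9.92/10) = 9.817
  Stage 3: F_3 = 10^(7.12/10) = 5.152, G_3 = 10^(−5.30/10) = 0.2951
  Stage 4: F_4 = 10^(6.72/10) = 4.699, G_4 = 10^(13.5/10) = 22.39
Friis cascade:
  F = 1.229 + (1.466 − 1)/100.0 + (5.152 − 1)/981.7 + (4.699 − 1)/289.7 = 1.250
NF = 10 log₁₀(1.250) = 0.97 dB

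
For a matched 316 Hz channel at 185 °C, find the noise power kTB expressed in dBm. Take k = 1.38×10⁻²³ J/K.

−147.0 dBm

T = 185 °C + 273.15 = 458.15 K
P_n = kTB = 1.38×10⁻²³ × 458.15 × 3.16×10² = 2.00×10⁻¹⁸ W
In dBm: 10 log₁₀(2.00×10⁻¹⁸ / 10⁻³) = −147.0 dBm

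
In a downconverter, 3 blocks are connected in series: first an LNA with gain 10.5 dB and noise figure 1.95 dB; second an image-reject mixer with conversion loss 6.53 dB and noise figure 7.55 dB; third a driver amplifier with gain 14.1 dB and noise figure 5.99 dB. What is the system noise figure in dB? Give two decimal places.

Convert to linear (a loss of L dB is a gain of −L dB): F_i = 10^(NF_i/10), G_i = 10^(G_i,dB/10)
  Stage 1: F_1 = 10^(1.95/10) = 1.567, G_1 = 10^(10.5/10) = 11.22
  Stage 2: F_2 = 10^(7.55/10) = 5.689, G_2 = 10^(−6.53/10) = 0.2223
  Stage 3: F_3 = 10^(5.99/10) = 3.972, G_3 = 10^(14.1/10) = 25.70
Friis cascade:
  F = 1.567 + (5.689 − 1)/11.22 + (3.972 − 1)/2.495 = 3.176
NF = 10 log₁₀(3.176) = 5.02 dB

5.02 dB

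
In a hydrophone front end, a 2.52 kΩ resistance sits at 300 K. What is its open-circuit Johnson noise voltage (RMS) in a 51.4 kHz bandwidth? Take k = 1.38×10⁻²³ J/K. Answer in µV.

V_n = √(4kTRB)
4kTRB = 4 × 1.38×10⁻²³ × 300 × 2.52×10³ × 5.14×10⁴ = 2.14×10⁻¹² V²
V_n = √(2.14×10⁻¹²) = 1.46×10⁻⁶ V = 1.46 µV

1.46 µV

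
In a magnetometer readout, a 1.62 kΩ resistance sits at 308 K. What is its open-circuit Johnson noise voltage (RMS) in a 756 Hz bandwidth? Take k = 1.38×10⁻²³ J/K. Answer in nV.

144 nV

V_n = √(4kTRB)
4kTRB = 4 × 1.38×10⁻²³ × 308 × 1.62×10³ × 7.56×10² = 2.08×10⁻¹⁴ V²
V_n = √(2.08×10⁻¹⁴) = 1.44×10⁻⁷ V = 144 nV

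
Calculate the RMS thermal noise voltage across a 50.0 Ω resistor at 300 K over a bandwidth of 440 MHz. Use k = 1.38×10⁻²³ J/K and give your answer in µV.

19.1 µV

V_n = √(4kTRB)
4kTRB = 4 × 1.38×10⁻²³ × 300 × 5.00×10¹ × 4.40×10⁸ = 3.64×10⁻¹⁰ V²
V_n = √(3.64×10⁻¹⁰) = 1.91×10⁻⁵ V = 19.1 µV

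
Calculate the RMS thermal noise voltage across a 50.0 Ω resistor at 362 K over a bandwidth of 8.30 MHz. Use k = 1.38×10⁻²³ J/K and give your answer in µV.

2.88 µV

V_n = √(4kTRB)
4kTRB = 4 × 1.38×10⁻²³ × 362 × 5.00×10¹ × 8.30×10⁶ = 8.29×10⁻¹² V²
V_n = √(8.29×10⁻¹²) = 2.88×10⁻⁶ V = 2.88 µV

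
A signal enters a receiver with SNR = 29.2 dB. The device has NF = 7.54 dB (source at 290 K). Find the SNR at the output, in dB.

21.66 dB

By definition F = SNR_in/SNR_out, so in dB: SNR_out = SNR_in − NF
SNR_out = 29.2 − 7.54 = 21.66 dB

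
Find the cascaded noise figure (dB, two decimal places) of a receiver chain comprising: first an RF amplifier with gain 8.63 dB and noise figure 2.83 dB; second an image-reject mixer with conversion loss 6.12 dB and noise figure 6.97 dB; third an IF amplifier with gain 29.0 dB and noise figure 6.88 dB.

Convert to linear (a loss of L dB is a gain of −L dB): F_i = 10^(NF_i/10), G_i = 10^(G_i,dB/10)
  Stage 1: F_1 = 10^(2.83/10) = 1.919, G_1 = 10^(8.63/10) = 7.295
  Stage 2: F_2 = 10^(6.97/10) = 4.977, G_2 = 10^(−6.12/10) = 0.2443
  Stage 3: F_3 = 10^(6.88/10) = 4.875, G_3 = 10^(29.0/10) = 794.3
Friis cascade:
  F = 1.919 + (4.977 − 1)/7.295 + (4.875 − 1)/1.782 = 4.638
NF = 10 log₁₀(4.638) = 6.66 dB

6.66 dB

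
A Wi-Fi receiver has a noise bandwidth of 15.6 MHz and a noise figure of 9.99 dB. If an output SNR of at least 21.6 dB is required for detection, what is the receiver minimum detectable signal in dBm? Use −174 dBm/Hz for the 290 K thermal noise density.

−70.5 dBm

Sensitivity = −174 + 10 log₁₀(B) + NF + SNR_min
= −174 + 71.93 + 9.99 + 21.6
= −70.48 dBm → −70.5 dBm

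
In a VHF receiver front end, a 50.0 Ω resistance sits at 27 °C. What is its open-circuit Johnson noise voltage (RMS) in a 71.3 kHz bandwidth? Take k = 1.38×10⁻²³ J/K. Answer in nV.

T = 27 °C + 273.15 = 300.15 K
V_n = √(4kTRB)
4kTRB = 4 × 1.38×10⁻²³ × 300.15 × 5.00×10¹ × 7.13×10⁴ = 5.91×10⁻¹⁴ V²
V_n = √(5.91×10⁻¹⁴) = 2.43×10⁻⁷ V = 243 nV

243 nV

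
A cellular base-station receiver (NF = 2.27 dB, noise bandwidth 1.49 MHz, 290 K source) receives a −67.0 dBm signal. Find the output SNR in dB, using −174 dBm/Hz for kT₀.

43.0 dB

Noise floor: N = −174 + 10 log₁₀(B) + NF
10 log₁₀(1.49×10⁶) = 61.73 dB
N = −174 + 61.73 + 2.27 = −110.00 dBm
SNR = P_sig − N = −67.0 − (−110.00) = 43.00 dB → 43.0 dB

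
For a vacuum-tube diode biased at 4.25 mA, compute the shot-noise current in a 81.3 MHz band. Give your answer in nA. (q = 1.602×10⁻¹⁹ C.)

I_n = √(2qI·B)
2qI·B = 2 × 1.602×10⁻¹⁹ × 4.25×10⁻³ × 8.13×10⁷ = 1.11×10⁻¹³ A²
I_n = √(1.11×10⁻¹³) = 3.33×10⁻⁷ A = 333 nA

333 nA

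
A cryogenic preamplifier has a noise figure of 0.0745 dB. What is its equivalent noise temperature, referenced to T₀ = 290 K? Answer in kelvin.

F = 10^(0.0745/10) = 1.0173
T_e = (F − 1)·T₀ = (1.0173 − 1) × 290 = 5.02 K

5.02 K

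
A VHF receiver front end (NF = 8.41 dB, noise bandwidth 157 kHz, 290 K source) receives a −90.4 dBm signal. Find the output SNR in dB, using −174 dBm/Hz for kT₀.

Noise floor: N = −174 + 10 log₁₀(B) + NF
10 log₁₀(1.57×10⁵) = 51.96 dB
N = −174 + 51.96 + 8.41 = −113.63 dBm
SNR = P_sig − N = −90.4 − (−113.63) = 23.23 dB → 23.2 dB

23.2 dB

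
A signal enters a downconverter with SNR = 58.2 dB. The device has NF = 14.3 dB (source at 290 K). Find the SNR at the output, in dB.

43.9 dB

By definition F = SNR_in/SNR_out, so in dB: SNR_out = SNR_in − NF
SNR_out = 58.2 − 14.3 = 43.9 dB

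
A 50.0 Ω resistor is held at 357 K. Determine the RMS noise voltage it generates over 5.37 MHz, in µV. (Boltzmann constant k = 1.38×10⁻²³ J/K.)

V_n = √(4kTRB)
4kTRB = 4 × 1.38×10⁻²³ × 357 × 5.00×10¹ × 5.37×10⁶ = 5.29×10⁻¹² V²
V_n = √(5.29×10⁻¹²) = 2.30×10⁻⁶ V = 2.30 µV

2.30 µV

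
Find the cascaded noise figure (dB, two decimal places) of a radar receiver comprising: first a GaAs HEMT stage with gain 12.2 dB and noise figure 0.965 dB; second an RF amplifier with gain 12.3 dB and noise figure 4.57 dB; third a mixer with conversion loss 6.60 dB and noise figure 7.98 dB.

1.40 dB

Convert to linear (a loss of L dB is a gain of −L dB): F_i = 10^(NF_i/10), G_i = 10^(G_i,dB/10)
  Stage 1: F_1 = 10^(0.965/10) = 1.249, G_1 = 10^(12.2/10) = 16.60
  Stage 2: F_2 = 10^(4.57/10) = 2.864, G_2 = 10^(12.3/10) = 16.98
  Stage 3: F_3 = 10^(7.98/10) = 6.281, G_3 = 10^(−6.60/10) = 0.2188
Friis cascade:
  F = 1.249 + (2.864 − 1)/16.60 + (6.281 − 1)/281.8 = 1.380
NF = 10 log₁₀(1.380) = 1.40 dB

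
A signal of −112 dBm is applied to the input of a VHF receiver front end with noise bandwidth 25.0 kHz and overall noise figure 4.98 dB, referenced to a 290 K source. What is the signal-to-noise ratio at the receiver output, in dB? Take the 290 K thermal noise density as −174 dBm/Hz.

Noise floor: N = −174 + 10 log₁₀(B) + NF
10 log₁₀(2.50×10⁴) = 43.98 dB
N = −174 + 43.98 + 4.98 = −125.04 dBm
SNR = P_sig − N = −112 − (−125.04) = 13.04 dB → 13.0 dB

13.0 dB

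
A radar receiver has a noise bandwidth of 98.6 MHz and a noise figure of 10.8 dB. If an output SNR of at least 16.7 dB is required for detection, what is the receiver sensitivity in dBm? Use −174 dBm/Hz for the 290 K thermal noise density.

Sensitivity = −174 + 10 log₁₀(B) + NF + SNR_min
= −174 + 79.94 + 10.8 + 16.7
= −66.56 dBm → −66.6 dBm

−66.6 dBm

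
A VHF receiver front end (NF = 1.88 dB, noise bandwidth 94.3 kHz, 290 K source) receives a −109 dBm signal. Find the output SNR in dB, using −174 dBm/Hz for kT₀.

13.4 dB

Noise floor: N = −174 + 10 log₁₀(B) + NF
10 log₁₀(9.43×10⁴) = 49.75 dB
N = −174 + 49.75 + 1.88 = −122.37 dBm
SNR = P_sig − N = −109 − (−122.37) = 13.37 dB → 13.4 dB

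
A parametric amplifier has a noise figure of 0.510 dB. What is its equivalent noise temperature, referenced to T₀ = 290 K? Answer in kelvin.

F = 10^(0.510/10) = 1.1246
T_e = (F − 1)·T₀ = (1.1246 − 1) × 290 = 36.1 K

36.1 K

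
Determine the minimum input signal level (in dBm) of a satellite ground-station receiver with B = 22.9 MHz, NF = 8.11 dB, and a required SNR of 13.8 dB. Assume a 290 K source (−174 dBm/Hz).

Sensitivity = −174 + 10 log₁₀(B) + NF + SNR_min
= −174 + 73.6 + 8.11 + 13.8
= −78.49 dBm → −78.5 dBm

−78.5 dBm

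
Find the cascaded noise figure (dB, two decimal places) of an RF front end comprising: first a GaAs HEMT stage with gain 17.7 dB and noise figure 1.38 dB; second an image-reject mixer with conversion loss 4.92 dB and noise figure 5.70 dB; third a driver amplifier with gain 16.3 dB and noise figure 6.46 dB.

Convert to linear (a loss of L dB is a gain of −L dB): F_i = 10^(NF_i/10), G_i = 10^(G_i,dB/10)
  Stage 1: F_1 = 10^(1.38/10) = 1.374, G_1 = 10^(17.7/10) = 58.88
  Stage 2: F_2 = 10^(5.70/10) = 3.715, G_2 = 10^(−4.92/10) = 0.3221
  Stage 3: F_3 = 10^(6.46/10) = 4.426, G_3 = 10^(16.3/10) = 42.66
Friis cascade:
  F = 1.374 + (3.715 − 1)/58.88 + (4.426 − 1)/18.97 = 1.601
NF = 10 log₁₀(1.601) = 2.04 dB

2.04 dB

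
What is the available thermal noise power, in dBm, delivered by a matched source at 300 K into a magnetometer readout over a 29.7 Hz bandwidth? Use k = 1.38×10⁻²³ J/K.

P_n = kTB = 1.38×10⁻²³ × 300 × 2.97×10¹ = 1.23×10⁻¹⁹ W
In dBm: 10 log₁₀(1.23×10⁻¹⁹ / 10⁻³) = −159.1 dBm

−159.1 dBm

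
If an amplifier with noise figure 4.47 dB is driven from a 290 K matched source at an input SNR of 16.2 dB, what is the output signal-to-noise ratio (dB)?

By definition F = SNR_in/SNR_out, so in dB: SNR_out = SNR_in − NF
SNR_out = 16.2 − 4.47 = 11.73 dB

11.73 dB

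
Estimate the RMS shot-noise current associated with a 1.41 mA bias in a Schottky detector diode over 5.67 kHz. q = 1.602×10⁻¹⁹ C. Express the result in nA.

1.60 nA

I_n = √(2qI·B)
2qI·B = 2 × 1.602×10⁻¹⁹ × 1.41×10⁻³ × 5.67×10³ = 2.56×10⁻¹⁸ A²
I_n = √(2.56×10⁻¹⁸) = 1.60×10⁻⁹ A = 1.60 nA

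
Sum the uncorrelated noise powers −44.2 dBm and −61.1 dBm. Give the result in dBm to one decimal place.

Convert to linear, add, convert back:
P₁ = 3.80×10⁻⁸ W, P₂ = 7.76×10⁻¹⁰ W
P_tot = 3.88×10⁻⁸ W → 10 log₁₀(P_tot / 10⁻³) = −44.1 dBm

−44.1 dBm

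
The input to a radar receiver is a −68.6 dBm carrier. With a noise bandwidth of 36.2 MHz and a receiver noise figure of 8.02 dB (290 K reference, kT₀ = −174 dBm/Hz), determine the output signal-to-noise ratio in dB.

21.8 dB

Noise floor: N = −174 + 10 log₁₀(B) + NF
10 log₁₀(3.62×10⁷) = 75.59 dB
N = −174 + 75.59 + 8.02 = −90.39 dBm
SNR = P_sig − N = −68.6 − (−90.39) = 21.79 dB → 21.8 dB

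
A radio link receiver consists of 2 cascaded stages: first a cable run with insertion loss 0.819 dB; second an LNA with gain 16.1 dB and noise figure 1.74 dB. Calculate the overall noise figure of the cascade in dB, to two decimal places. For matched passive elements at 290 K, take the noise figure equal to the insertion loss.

Convert to linear (a loss of L dB is a gain of −L dB): F_i = 10^(NF_i/10), G_i = 10^(G_i,dB/10)
  Stage 1: F_1 = 10^(0.819/10) = 1.208, G_1 = 10^(−0.819/10) = 0.8281
  Stage 2: F_2 = 10^(1.74/10) = 1.493, G_2 = 10^(16.1/10) = 40.74
Friis cascade:
  F = 1.208 + (1.493 − 1)/0.8281 = 1.803
NF = 10 log₁₀(1.803) = 2.56 dB

2.56 dB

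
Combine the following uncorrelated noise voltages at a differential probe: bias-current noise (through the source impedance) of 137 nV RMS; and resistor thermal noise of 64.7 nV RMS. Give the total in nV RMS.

Uncorrelated sources add in power (mean-square): V_tot = √(ΣV_i²)
V_tot = √[(1.37×10⁻⁷)² + (6.47×10⁻⁸)²] = 1.52×10⁻⁷ V = 152 nV

152 nV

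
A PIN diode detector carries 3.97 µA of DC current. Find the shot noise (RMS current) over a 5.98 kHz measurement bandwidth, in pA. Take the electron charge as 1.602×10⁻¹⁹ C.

87.2 pA

I_n = √(2qI·B)
2qI·B = 2 × 1.602×10⁻¹⁹ × 3.97×10⁻⁶ × 5.98×10³ = 7.61×10⁻²¹ A²
I_n = √(7.61×10⁻²¹) = 8.72×10⁻¹¹ A = 87.2 pA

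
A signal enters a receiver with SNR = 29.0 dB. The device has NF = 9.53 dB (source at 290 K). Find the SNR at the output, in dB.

By definition F = SNR_in/SNR_out, so in dB: SNR_out = SNR_in − NF
SNR_out = 29.0 − 9.53 = 19.47 dB

19.47 dB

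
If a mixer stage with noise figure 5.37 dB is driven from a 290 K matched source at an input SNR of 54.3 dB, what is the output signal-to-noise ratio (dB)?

48.93 dB

By definition F = SNR_in/SNR_out, so in dB: SNR_out = SNR_in − NF
SNR_out = 54.3 − 5.37 = 48.93 dB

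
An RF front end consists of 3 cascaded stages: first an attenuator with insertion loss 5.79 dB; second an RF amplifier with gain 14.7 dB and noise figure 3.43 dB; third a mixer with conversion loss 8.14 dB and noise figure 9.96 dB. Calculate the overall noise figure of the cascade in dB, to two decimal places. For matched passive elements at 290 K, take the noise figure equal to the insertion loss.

Convert to linear (a loss of L dB is a gain of −L dB): F_i = 10^(NF_i/10), G_i = 10^(G_i,dB/10)
  Stage 1: F_1 = 10^(5.79/10) = 3.793, G_1 = 10^(−5.79/10) = 0.2636
  Stage 2: F_2 = 10^(3.43/10) = 2.203, G_2 = 10^(14.7/10) = 29.51
  Stage 3: F_3 = 10^(9.96/10) = 9.908, G_3 = 10^(−8.14/10) = 0.1535
Friis cascade:
  F = 3.793 + (2.203 − 1)/0.2636 + (9.908 − 1)/7.780 = 9.501
NF = 10 log₁₀(9.501) = 9.78 dB

9.78 dB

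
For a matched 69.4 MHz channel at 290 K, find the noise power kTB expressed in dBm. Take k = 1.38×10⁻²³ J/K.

P_n = kTB = 1.38×10⁻²³ × 290 × 6.94×10⁷ = 2.78×10⁻¹³ W
In dBm: 10 log₁₀(2.78×10⁻¹³ / 10⁻³) = −95.6 dBm

−95.6 dBm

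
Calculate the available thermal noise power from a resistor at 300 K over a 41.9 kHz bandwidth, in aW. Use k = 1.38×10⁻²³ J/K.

P_n = kTB = 1.38×10⁻²³ × 300 × 4.19×10⁴ = 1.73×10⁻¹⁶ W = 173 aW

173 aW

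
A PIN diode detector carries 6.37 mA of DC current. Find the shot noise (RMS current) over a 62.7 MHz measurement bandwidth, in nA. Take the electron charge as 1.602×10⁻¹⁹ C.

358 nA

I_n = √(2qI·B)
2qI·B = 2 × 1.602×10⁻¹⁹ × 6.37×10⁻³ × 6.27×10⁷ = 1.28×10⁻¹³ A²
I_n = √(1.28×10⁻¹³) = 3.58×10⁻⁷ A = 358 nA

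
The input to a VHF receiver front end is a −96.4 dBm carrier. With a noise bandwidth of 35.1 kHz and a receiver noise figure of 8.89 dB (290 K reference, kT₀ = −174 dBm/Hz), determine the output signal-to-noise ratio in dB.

Noise floor: N = −174 + 10 log₁₀(B) + NF
10 log₁₀(3.51×10⁴) = 45.45 dB
N = −174 + 45.45 + 8.89 = −119.66 dBm
SNR = P_sig − N = −96.4 − (−119.66) = 23.26 dB → 23.3 dB

23.3 dB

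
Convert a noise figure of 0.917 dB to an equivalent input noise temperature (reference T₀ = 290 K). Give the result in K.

F = 10^(0.917/10) = 1.23509
T_e = (F − 1)·T₀ = (1.23509 − 1) × 290 = 68.2 K

68.2 K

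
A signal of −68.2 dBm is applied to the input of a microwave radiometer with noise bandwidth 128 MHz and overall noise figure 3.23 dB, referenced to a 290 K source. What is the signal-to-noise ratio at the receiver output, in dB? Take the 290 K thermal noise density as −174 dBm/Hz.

Noise floor: N = −174 + 10 log₁₀(B) + NF
10 log₁₀(1.28×10⁸) = 81.07 dB
N = −174 + 81.07 + 3.23 = −89.70 dBm
SNR = P_sig − N = −68.2 − (−89.70) = 21.50 dB → 21.5 dB

21.5 dB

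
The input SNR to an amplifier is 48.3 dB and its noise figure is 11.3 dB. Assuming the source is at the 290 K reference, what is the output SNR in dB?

By definition F = SNR_in/SNR_out, so in dB: SNR_out = SNR_in − NF
SNR_out = 48.3 − 11.3 = 37.0 dB

37.0 dB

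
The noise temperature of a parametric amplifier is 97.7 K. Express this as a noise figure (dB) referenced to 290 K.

F = 1 + T_e/T₀ = 1 + 97.7/290 = 1.3369
NF = 10 log₁₀(1.3369) = 1.26 dB

1.26 dB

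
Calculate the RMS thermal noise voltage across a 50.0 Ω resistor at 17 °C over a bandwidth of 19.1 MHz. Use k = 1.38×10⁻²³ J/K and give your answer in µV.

T = 17 °C + 273.15 = 290.15 K
V_n = √(4kTRB)
4kTRB = 4 × 1.38×10⁻²³ × 290.15 × 5.00×10¹ × 1.91×10⁷ = 1.53×10⁻¹¹ V²
V_n = √(1.53×10⁻¹¹) = 3.91×10⁻⁶ V = 3.91 µV

3.91 µV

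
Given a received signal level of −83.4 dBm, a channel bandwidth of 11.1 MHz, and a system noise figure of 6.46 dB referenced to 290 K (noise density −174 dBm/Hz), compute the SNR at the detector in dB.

13.7 dB

Noise floor: N = −174 + 10 log₁₀(B) + NF
10 log₁₀(1.11×10⁷) = 70.45 dB
N = −174 + 70.45 + 6.46 = −97.09 dBm
SNR = P_sig − N = −83.4 − (−97.09) = 13.69 dB → 13.7 dB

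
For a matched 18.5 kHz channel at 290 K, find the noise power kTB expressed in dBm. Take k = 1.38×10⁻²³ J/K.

−131.3 dBm

P_n = kTB = 1.38×10⁻²³ × 290 × 1.85×10⁴ = 7.40×10⁻¹⁷ W
In dBm: 10 log₁₀(7.40×10⁻¹⁷ / 10⁻³) = −131.3 dBm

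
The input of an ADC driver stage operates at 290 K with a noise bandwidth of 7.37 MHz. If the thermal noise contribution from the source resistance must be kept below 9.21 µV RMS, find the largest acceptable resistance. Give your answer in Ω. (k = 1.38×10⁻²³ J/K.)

Johnson–Nyquist: V_n = √(4kTRB) ⇒ R = V_n² / (4kTB)
4kTB = 4 × 1.38×10⁻²³ × 290 × 7.37×10⁶ = 1.18×10⁻¹³
R = (9.21×10⁻⁶)² / 1.18×10⁻¹³ = 7.19×10² Ω = 719 Ω

719 Ω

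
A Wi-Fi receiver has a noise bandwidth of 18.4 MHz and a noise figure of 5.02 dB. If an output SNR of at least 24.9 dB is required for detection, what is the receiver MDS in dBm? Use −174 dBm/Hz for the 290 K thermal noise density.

−71.4 dBm

Sensitivity = −174 + 10 log₁₀(B) + NF + SNR_min
= −174 + 72.65 + 5.02 + 24.9
= −71.43 dBm → −71.4 dBm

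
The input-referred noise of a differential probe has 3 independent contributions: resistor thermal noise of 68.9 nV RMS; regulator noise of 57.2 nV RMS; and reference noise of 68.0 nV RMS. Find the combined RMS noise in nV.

Uncorrelated sources add in power (mean-square): V_tot = √(ΣV_i²)
V_tot = √[(6.89×10⁻⁸)² + (5.72×10⁻⁸)² + (6.80×10⁻⁸)²] = 1.12×10⁻⁷ V = 112 nV

112 nV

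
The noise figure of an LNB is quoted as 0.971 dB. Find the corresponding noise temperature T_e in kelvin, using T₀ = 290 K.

72.7 K

F = 10^(0.971/10) = 1.25055
T_e = (F − 1)·T₀ = (1.25055 − 1) × 290 = 72.7 K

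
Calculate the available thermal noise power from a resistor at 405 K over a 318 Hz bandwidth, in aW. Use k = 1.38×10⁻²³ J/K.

P_n = kTB = 1.38×10⁻²³ × 405 × 3.18×10² = 1.78×10⁻¹⁸ W = 1.78 aW

1.78 aW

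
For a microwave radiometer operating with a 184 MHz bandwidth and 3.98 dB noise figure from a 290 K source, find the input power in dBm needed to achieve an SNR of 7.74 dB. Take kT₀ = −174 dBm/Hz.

−79.6 dBm

Sensitivity = −174 + 10 log₁₀(B) + NF + SNR_min
= −174 + 82.65 + 3.98 + 7.74
= −79.63 dBm → −79.6 dBm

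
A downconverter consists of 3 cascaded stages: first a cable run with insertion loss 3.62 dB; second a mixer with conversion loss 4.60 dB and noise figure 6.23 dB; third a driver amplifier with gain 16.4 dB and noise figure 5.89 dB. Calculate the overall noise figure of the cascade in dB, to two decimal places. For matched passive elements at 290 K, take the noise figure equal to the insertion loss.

Convert to linear (a loss of L dB is a gain of −L dB): F_i = 10^(NF_i/10), G_i = 10^(G_i,dB/10)
  Stage 1: F_1 = 10^(3.62/10) = 2.301, G_1 = 10^(−3.62/10) = 0.4345
  Stage 2: F_2 = 10^(6.23/10) = 4.198, G_2 = 10^(−4.60/10) = 0.3467
  Stage 3: F_3 = 10^(5.89/10) = 3.882, G_3 = 10^(16.4/10) = 43.65
Friis cascade:
  F = 2.301 + (4.198 − 1)/0.4345 + (3.882 − 1)/0.1507 = 28.79
NF = 10 log₁₀(28.79) = 14.59 dB

14.59 dB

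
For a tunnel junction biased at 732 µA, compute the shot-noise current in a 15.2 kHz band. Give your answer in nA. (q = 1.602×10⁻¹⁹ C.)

1.89 nA

I_n = √(2qI·B)
2qI·B = 2 × 1.602×10⁻¹⁹ × 7.32×10⁻⁴ × 1.52×10⁴ = 3.56×10⁻¹⁸ A²
I_n = √(3.56×10⁻¹⁸) = 1.89×10⁻⁹ A = 1.89 nA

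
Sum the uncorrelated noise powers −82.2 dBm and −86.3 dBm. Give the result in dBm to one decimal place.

Convert to linear, add, convert back:
P₁ = 6.03×10⁻¹² W, P₂ = 2.34×10⁻¹² W
P_tot = 8.37×10⁻¹² W → 10 log₁₀(P_tot / 10⁻³) = −80.8 dBm

−80.8 dBm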